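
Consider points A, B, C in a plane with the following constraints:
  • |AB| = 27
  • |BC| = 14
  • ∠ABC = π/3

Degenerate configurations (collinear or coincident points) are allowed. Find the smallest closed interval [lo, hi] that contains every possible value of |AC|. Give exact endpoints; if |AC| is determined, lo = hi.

|AC| = √(547)  (≈ 23.3880)

|AB| ∈ {27}
|BC| ∈ {14}
|AC| ∈ {√(547)}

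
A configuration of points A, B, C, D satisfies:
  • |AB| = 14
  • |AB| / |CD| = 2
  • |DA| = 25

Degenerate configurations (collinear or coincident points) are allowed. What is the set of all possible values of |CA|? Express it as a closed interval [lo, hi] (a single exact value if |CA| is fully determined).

|AB| ∈ {14}
|AD| ∈ {25}
|CD| ∈ {7}
|BD| ∈ [11, 39]
|AC| ∈ [18, 32]
|BC| ∈ [4, 46]

|CA| ∈ [18, 32]  (≈ [18.0000, 32.0000])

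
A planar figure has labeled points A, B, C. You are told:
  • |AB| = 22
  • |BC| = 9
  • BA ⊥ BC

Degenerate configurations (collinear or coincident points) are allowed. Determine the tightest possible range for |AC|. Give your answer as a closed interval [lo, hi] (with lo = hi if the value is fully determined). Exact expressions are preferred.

|AC| = √(565)  (≈ 23.7697)

|AB| ∈ {22}
|BC| ∈ {9}
|AC| ∈ {√(565)}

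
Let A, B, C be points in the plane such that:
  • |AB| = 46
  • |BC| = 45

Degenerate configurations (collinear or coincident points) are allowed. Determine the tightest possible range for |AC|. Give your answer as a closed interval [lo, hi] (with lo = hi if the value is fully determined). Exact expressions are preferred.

|AC| ∈ [1, 91]  (≈ [1.0000, 91.0000])

|AB| ∈ {46}
|BC| ∈ {45}
|AC| ∈ [1, 91]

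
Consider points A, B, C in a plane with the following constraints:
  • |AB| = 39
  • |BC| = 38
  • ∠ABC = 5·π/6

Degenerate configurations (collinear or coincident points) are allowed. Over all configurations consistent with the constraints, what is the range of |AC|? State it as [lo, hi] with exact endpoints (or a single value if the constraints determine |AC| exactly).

|AC| = √(1482·√(3) + 2965)  (≈ 74.3767)

|AB| ∈ {39}
|BC| ∈ {38}
|AC| ∈ {√(1482·√(3) + 2965)}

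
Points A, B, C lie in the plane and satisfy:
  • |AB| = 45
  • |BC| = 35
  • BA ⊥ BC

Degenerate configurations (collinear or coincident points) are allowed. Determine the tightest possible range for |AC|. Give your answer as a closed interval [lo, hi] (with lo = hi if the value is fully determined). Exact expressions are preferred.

|AB| ∈ {45}
|BC| ∈ {35}
|AC| ∈ {5·√(130)}

|AC| = 5·√(130)  (≈ 57.0088)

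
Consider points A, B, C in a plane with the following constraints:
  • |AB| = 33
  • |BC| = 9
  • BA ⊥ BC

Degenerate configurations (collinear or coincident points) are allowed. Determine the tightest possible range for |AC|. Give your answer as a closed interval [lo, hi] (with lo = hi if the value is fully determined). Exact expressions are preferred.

|AC| = 3·√(130)  (≈ 34.2053)

|AB| ∈ {33}
|BC| ∈ {9}
|AC| ∈ {3·√(130)}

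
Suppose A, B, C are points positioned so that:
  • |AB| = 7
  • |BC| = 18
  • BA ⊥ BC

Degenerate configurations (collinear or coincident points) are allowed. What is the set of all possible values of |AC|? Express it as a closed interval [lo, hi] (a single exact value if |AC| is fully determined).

|AC| = √(373)  (≈ 19.3132)

|AB| ∈ {7}
|BC| ∈ {18}
|AC| ∈ {√(373)}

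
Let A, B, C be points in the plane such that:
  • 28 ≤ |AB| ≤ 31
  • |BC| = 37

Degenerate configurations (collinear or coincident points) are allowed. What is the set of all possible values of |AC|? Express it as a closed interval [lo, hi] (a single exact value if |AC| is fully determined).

|AC| ∈ [6, 68]  (≈ [6.0000, 68.0000])

|AB| ∈ [28, 31]
|BC| ∈ {37}
|AC| ∈ [6, 68]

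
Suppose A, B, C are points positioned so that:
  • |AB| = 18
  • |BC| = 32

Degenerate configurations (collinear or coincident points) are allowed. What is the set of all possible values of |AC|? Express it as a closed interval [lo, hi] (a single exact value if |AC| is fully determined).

|AB| ∈ {18}
|BC| ∈ {32}
|AC| ∈ [14, 50]

|AC| ∈ [14, 50]  (≈ [14.0000, 50.0000])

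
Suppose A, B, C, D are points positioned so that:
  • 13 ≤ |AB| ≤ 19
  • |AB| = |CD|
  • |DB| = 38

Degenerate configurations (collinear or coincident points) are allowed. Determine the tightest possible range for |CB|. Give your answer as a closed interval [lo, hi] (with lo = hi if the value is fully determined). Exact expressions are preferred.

|CB| ∈ [19, 57]  (≈ [19.0000, 57.0000])

|AB| ∈ [13, 19]
|BD| ∈ {38}
|CD| ∈ [13, 19]
|AD| ∈ [19, 57]
|BC| ∈ [19, 57]
|AC| ∈ [0, 76]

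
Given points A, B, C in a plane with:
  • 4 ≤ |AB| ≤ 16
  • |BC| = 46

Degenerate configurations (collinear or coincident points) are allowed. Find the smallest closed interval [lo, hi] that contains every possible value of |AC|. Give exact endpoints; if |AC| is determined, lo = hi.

|AB| ∈ [4, 16]
|BC| ∈ {46}
|AC| ∈ [30, 62]

|AC| ∈ [30, 62]  (≈ [30.0000, 62.0000])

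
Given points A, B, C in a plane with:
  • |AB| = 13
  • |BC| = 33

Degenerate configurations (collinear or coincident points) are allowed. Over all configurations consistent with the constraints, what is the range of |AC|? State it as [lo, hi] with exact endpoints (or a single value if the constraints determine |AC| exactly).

|AB| ∈ {13}
|BC| ∈ {33}
|AC| ∈ [20, 46]

|AC| ∈ [20, 46]  (≈ [20.0000, 46.0000])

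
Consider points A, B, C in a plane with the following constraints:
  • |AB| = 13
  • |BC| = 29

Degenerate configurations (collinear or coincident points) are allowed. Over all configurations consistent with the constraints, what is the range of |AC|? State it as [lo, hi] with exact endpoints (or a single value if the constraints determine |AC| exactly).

|AC| ∈ [16, 42]  (≈ [16.0000, 42.0000])

|AB| ∈ {13}
|BC| ∈ {29}
|AC| ∈ [16, 42]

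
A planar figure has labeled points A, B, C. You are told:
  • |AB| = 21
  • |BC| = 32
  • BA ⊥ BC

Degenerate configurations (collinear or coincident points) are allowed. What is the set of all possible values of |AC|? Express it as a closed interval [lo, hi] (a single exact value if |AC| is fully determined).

|AC| = √(1465)  (≈ 38.2753)

|AB| ∈ {21}
|BC| ∈ {32}
|AC| ∈ {√(1465)}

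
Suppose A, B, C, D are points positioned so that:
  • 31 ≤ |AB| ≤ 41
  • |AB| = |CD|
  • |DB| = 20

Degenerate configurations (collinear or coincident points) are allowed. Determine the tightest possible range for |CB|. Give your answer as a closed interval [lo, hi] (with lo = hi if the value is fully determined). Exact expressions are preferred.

|AB| ∈ [31, 41]
|BD| ∈ {20}
|CD| ∈ [31, 41]
|AD| ∈ [11, 61]
|BC| ∈ [11, 61]
|AC| ∈ [0, 102]

|CB| ∈ [11, 61]  (≈ [11.0000, 61.0000])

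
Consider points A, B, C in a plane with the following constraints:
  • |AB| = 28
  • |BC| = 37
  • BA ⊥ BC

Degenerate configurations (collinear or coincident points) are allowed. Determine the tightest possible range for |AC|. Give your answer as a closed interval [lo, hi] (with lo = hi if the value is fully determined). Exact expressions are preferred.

|AB| ∈ {28}
|BC| ∈ {37}
|AC| ∈ {√(2153)}

|AC| = √(2153)  (≈ 46.4004)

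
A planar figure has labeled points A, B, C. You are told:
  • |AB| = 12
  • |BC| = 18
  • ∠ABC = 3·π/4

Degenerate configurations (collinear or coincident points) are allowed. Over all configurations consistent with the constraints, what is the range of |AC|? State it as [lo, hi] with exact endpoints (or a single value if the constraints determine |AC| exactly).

|AB| ∈ {12}
|BC| ∈ {18}
|AC| ∈ {6·√(6·√(2) + 13)}

|AC| = 6·√(6·√(2) + 13)  (≈ 27.8113)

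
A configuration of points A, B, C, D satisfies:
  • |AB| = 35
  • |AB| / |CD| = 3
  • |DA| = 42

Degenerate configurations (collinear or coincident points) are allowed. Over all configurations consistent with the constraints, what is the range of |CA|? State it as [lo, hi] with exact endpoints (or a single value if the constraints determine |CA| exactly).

|CA| ∈ [91/3, 161/3]  (≈ [30.3333, 53.6667])

|AB| ∈ {35}
|AD| ∈ {42}
|CD| ∈ {35/3}
|BD| ∈ [7, 77]
|AC| ∈ [91/3, 161/3]
|BC| ∈ [0, 266/3]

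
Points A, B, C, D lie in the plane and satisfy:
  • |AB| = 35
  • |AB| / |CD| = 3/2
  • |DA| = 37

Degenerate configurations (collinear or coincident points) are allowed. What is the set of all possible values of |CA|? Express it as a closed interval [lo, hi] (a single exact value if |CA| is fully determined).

|AB| ∈ {35}
|AD| ∈ {37}
|CD| ∈ {70/3}
|BD| ∈ [2, 72]
|AC| ∈ [41/3, 181/3]
|BC| ∈ [0, 286/3]

|CA| ∈ [41/3, 181/3]  (≈ [13.6667, 60.3333])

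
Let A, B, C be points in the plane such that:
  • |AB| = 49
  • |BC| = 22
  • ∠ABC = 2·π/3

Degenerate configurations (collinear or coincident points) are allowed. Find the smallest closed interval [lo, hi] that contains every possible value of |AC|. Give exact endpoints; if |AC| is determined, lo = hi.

|AB| ∈ {49}
|BC| ∈ {22}
|AC| ∈ {√(3963)}

|AC| = √(3963)  (≈ 62.9524)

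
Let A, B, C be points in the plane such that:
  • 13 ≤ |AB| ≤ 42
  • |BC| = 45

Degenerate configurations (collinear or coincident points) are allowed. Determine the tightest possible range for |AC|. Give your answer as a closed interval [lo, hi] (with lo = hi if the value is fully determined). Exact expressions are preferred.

|AC| ∈ [3, 87]  (≈ [3.0000, 87.0000])

|AB| ∈ [13, 42]
|BC| ∈ {45}
|AC| ∈ [3, 87]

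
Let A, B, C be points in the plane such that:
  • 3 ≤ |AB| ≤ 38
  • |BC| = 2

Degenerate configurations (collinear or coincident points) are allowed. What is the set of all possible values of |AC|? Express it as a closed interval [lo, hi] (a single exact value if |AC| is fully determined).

|AB| ∈ [3, 38]
|BC| ∈ {2}
|AC| ∈ [1, 40]

|AC| ∈ [1, 40]  (≈ [1.0000, 40.0000])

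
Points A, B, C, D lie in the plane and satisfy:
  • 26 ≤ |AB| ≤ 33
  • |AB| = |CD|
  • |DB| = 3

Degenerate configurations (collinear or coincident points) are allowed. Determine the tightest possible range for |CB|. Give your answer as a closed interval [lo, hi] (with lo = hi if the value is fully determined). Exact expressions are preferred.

|CB| ∈ [23, 36]  (≈ [23.0000, 36.0000])

|AB| ∈ [26, 33]
|BD| ∈ {3}
|CD| ∈ [26, 33]
|AD| ∈ [23, 36]
|BC| ∈ [23, 36]
|AC| ∈ [0, 69]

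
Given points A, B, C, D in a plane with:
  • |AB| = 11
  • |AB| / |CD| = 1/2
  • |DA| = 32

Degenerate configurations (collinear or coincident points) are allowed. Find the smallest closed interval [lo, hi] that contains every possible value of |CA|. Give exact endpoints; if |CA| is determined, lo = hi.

|CA| ∈ [10, 54]  (≈ [10.0000, 54.0000])

|AB| ∈ {11}
|AD| ∈ {32}
|CD| ∈ {22}
|BD| ∈ [21, 43]
|AC| ∈ [10, 54]
|BC| ∈ [0, 65]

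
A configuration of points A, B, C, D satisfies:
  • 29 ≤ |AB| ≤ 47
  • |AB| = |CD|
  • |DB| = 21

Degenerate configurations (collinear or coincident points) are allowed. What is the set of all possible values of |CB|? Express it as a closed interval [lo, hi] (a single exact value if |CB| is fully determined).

|CB| ∈ [8, 68]  (≈ [8.0000, 68.0000])

|AB| ∈ [29, 47]
|BD| ∈ {21}
|CD| ∈ [29, 47]
|AD| ∈ [8, 68]
|BC| ∈ [8, 68]
|AC| ∈ [0, 115]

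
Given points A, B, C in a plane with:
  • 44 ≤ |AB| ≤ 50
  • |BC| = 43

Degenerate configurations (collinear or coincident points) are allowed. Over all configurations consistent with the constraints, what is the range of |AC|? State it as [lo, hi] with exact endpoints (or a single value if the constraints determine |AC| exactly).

|AB| ∈ [44, 50]
|BC| ∈ {43}
|AC| ∈ [1, 93]

|AC| ∈ [1, 93]  (≈ [1.0000, 93.0000])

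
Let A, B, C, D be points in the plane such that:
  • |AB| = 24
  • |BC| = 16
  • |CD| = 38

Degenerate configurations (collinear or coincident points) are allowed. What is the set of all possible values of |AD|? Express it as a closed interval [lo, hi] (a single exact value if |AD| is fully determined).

|AB| ∈ {24}
|BC| ∈ {16}
|CD| ∈ {38}
|AC| ∈ [8, 40]
|BD| ∈ [22, 54]
|AD| ∈ [0, 78]

|AD| ∈ [0, 78]  (≈ [0.0000, 78.0000])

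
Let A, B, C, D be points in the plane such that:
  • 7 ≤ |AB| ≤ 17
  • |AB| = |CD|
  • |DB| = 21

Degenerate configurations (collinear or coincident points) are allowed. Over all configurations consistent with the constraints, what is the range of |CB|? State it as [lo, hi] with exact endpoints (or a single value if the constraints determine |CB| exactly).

|AB| ∈ [7, 17]
|BD| ∈ {21}
|CD| ∈ [7, 17]
|AD| ∈ [4, 38]
|BC| ∈ [4, 38]
|AC| ∈ [0, 55]

|CB| ∈ [4, 38]  (≈ [4.0000, 38.0000])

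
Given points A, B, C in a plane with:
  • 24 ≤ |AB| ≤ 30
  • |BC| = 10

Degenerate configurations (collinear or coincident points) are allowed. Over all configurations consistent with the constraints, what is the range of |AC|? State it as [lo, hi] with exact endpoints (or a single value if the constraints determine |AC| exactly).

|AC| ∈ [14, 40]  (≈ [14.0000, 40.0000])

|AB| ∈ [24, 30]
|BC| ∈ {10}
|AC| ∈ [14, 40]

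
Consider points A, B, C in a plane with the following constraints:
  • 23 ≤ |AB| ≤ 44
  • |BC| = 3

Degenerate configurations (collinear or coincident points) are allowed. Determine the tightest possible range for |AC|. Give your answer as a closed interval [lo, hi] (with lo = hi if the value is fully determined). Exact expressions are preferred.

|AC| ∈ [20, 47]  (≈ [20.0000, 47.0000])

|AB| ∈ [23, 44]
|BC| ∈ {3}
|AC| ∈ [20, 47]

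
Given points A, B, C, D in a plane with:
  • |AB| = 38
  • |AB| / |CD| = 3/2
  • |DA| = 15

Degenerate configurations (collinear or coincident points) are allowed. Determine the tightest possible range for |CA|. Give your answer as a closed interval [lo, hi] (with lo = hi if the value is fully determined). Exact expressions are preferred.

|AB| ∈ {38}
|AD| ∈ {15}
|CD| ∈ {76/3}
|BD| ∈ [23, 53]
|AC| ∈ [31/3, 121/3]
|BC| ∈ [0, 235/3]

|CA| ∈ [31/3, 121/3]  (≈ [10.3333, 40.3333])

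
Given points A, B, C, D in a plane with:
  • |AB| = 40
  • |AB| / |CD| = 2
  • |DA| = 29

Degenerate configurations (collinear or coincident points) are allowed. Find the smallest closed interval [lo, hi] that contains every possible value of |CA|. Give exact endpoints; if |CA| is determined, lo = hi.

|CA| ∈ [9, 49]  (≈ [9.0000, 49.0000])

|AB| ∈ {40}
|AD| ∈ {29}
|CD| ∈ {20}
|BD| ∈ [11, 69]
|AC| ∈ [9, 49]
|BC| ∈ [0, 89]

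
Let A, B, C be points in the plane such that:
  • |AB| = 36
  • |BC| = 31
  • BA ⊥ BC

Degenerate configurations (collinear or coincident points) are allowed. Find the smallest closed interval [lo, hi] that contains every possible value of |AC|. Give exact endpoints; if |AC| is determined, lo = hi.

|AB| ∈ {36}
|BC| ∈ {31}
|AC| ∈ {√(2257)}

|AC| = √(2257)  (≈ 47.5079)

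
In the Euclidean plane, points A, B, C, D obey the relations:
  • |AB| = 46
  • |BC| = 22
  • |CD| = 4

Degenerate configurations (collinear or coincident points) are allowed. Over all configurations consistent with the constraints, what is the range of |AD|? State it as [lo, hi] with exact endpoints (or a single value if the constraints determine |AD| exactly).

|AD| ∈ [20, 72]  (≈ [20.0000, 72.0000])

|AB| ∈ {46}
|BC| ∈ {22}
|CD| ∈ {4}
|AC| ∈ [24, 68]
|BD| ∈ [18, 26]
|AD| ∈ [20, 72]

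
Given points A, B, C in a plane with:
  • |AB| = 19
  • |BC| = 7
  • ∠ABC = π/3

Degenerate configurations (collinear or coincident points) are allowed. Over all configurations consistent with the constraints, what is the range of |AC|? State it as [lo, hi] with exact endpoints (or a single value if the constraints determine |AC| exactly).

|AC| = √(277)  (≈ 16.6433)

|AB| ∈ {19}
|BC| ∈ {7}
|AC| ∈ {√(277)}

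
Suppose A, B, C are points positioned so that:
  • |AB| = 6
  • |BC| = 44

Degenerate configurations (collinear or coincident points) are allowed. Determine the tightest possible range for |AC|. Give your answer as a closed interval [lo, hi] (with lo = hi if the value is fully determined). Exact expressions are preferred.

|AC| ∈ [38, 50]  (≈ [38.0000, 50.0000])

|AB| ∈ {6}
|BC| ∈ {44}
|AC| ∈ [38, 50]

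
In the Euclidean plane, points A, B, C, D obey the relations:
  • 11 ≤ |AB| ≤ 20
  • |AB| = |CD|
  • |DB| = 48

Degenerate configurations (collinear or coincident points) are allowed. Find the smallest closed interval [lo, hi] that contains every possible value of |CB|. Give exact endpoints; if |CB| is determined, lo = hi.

|AB| ∈ [11, 20]
|BD| ∈ {48}
|CD| ∈ [11, 20]
|AD| ∈ [28, 68]
|BC| ∈ [28, 68]
|AC| ∈ [8, 88]

|CB| ∈ [28, 68]  (≈ [28.0000, 68.0000])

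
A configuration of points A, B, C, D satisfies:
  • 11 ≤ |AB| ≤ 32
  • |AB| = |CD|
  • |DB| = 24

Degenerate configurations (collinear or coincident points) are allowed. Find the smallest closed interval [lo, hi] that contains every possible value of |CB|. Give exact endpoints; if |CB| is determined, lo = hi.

|AB| ∈ [11, 32]
|BD| ∈ {24}
|CD| ∈ [11, 32]
|AD| ∈ [0, 56]
|BC| ∈ [0, 56]
|AC| ∈ [0, 88]

|CB| ∈ [0, 56]  (≈ [0.0000, 56.0000])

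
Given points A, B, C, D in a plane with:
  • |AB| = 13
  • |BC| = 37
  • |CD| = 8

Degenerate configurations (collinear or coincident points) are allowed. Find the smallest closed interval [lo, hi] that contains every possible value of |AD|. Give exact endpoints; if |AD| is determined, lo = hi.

|AD| ∈ [16, 58]  (≈ [16.0000, 58.0000])

|AB| ∈ {13}
|BC| ∈ {37}
|CD| ∈ {8}
|AC| ∈ [24, 50]
|BD| ∈ [29, 45]
|AD| ∈ [16, 58]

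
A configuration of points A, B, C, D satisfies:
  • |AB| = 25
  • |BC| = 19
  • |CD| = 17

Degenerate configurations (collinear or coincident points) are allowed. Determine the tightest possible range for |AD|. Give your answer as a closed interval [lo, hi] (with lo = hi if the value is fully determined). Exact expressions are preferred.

|AD| ∈ [0, 61]  (≈ [0.0000, 61.0000])

|AB| ∈ {25}
|BC| ∈ {19}
|CD| ∈ {17}
|AC| ∈ [6, 44]
|BD| ∈ [2, 36]
|AD| ∈ [0, 61]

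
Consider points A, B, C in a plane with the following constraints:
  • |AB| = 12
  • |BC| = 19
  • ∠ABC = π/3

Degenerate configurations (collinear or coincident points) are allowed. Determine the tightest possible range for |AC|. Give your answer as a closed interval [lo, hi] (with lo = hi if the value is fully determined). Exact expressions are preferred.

|AC| = √(277)  (≈ 16.6433)

|AB| ∈ {12}
|BC| ∈ {19}
|AC| ∈ {√(277)}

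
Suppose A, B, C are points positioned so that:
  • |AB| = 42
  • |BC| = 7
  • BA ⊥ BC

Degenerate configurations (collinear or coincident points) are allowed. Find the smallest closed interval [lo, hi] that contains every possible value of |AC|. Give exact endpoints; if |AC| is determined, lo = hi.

|AB| ∈ {42}
|BC| ∈ {7}
|AC| ∈ {7·√(37)}

|AC| = 7·√(37)  (≈ 42.5793)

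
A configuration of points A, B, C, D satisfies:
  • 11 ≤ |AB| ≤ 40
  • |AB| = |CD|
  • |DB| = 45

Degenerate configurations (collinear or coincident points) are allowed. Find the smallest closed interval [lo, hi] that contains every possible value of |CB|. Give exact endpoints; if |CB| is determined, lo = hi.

|AB| ∈ [11, 40]
|BD| ∈ {45}
|CD| ∈ [11, 40]
|AD| ∈ [5, 85]
|BC| ∈ [5, 85]
|AC| ∈ [0, 125]

|CB| ∈ [5, 85]  (≈ [5.0000, 85.0000])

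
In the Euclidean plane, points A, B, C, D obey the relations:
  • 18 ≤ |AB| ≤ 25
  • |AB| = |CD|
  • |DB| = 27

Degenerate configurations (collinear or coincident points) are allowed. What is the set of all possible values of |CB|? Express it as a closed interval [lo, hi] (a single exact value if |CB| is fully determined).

|CB| ∈ [2, 52]  (≈ [2.0000, 52.0000])

|AB| ∈ [18, 25]
|BD| ∈ {27}
|CD| ∈ [18, 25]
|AD| ∈ [2, 52]
|BC| ∈ [2, 52]
|AC| ∈ [0, 77]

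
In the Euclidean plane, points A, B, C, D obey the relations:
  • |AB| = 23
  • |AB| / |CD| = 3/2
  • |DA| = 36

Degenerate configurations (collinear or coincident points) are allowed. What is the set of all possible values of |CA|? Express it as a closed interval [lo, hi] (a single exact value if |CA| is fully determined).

|CA| ∈ [62/3, 154/3]  (≈ [20.6667, 51.3333])

|AB| ∈ {23}
|AD| ∈ {36}
|CD| ∈ {46/3}
|BD| ∈ [13, 59]
|AC| ∈ [62/3, 154/3]
|BC| ∈ [0, 223/3]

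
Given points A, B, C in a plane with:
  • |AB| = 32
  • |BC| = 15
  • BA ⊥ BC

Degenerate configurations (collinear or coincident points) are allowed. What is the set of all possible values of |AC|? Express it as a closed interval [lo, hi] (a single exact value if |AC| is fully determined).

|AB| ∈ {32}
|BC| ∈ {15}
|AC| ∈ {√(1249)}

|AC| = √(1249)  (≈ 35.3412)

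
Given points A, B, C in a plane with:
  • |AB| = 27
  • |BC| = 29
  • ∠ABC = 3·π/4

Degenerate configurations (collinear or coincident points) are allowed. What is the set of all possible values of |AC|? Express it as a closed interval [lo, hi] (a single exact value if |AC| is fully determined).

|AB| ∈ {27}
|BC| ∈ {29}
|AC| ∈ {√(783·√(2) + 1570)}

|AC| = √(783·√(2) + 1570)  (≈ 51.7429)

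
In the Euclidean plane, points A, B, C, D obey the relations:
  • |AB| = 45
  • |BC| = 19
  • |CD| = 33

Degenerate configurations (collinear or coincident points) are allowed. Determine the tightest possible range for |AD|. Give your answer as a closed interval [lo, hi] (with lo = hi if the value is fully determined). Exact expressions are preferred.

|AD| ∈ [0, 97]  (≈ [0.0000, 97.0000])

|AB| ∈ {45}
|BC| ∈ {19}
|CD| ∈ {33}
|AC| ∈ [26, 64]
|BD| ∈ [14, 52]
|AD| ∈ [0, 97]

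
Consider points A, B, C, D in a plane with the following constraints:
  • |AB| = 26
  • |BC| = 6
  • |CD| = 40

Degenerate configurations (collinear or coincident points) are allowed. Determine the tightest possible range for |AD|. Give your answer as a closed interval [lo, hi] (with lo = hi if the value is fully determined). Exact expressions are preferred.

|AB| ∈ {26}
|BC| ∈ {6}
|CD| ∈ {40}
|AC| ∈ [20, 32]
|BD| ∈ [34, 46]
|AD| ∈ [8, 72]

|AD| ∈ [8, 72]  (≈ [8.0000, 72.0000])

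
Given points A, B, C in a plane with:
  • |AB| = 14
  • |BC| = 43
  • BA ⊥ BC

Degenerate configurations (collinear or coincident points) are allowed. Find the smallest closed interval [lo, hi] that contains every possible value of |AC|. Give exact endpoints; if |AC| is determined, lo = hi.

|AC| = √(2045)  (≈ 45.2217)

|AB| ∈ {14}
|BC| ∈ {43}
|AC| ∈ {√(2045)}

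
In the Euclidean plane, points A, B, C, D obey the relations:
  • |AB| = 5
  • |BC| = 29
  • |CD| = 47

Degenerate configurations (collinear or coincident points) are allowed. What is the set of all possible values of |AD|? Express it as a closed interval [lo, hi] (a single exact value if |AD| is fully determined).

|AB| ∈ {5}
|BC| ∈ {29}
|CD| ∈ {47}
|AC| ∈ [24, 34]
|BD| ∈ [18, 76]
|AD| ∈ [13, 81]

|AD| ∈ [13, 81]  (≈ [13.0000, 81.0000])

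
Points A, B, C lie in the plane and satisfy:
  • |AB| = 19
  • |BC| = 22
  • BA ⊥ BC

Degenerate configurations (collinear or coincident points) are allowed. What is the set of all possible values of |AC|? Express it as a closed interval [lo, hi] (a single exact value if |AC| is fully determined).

|AB| ∈ {19}
|BC| ∈ {22}
|AC| ∈ {13·√(5)}

|AC| = 13·√(5)  (≈ 29.0689)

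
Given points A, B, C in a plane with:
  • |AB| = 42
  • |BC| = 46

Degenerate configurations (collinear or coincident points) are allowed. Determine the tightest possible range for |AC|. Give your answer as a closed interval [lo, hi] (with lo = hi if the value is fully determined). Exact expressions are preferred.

|AC| ∈ [4, 88]  (≈ [4.0000, 88.0000])

|AB| ∈ {42}
|BC| ∈ {46}
|AC| ∈ [4, 88]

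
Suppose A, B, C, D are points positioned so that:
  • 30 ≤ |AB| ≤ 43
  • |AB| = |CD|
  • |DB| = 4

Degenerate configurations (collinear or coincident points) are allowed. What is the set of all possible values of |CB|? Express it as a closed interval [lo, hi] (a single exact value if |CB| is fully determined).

|CB| ∈ [26, 47]  (≈ [26.0000, 47.0000])

|AB| ∈ [30, 43]
|BD| ∈ {4}
|CD| ∈ [30, 43]
|AD| ∈ [26, 47]
|BC| ∈ [26, 47]
|AC| ∈ [0, 90]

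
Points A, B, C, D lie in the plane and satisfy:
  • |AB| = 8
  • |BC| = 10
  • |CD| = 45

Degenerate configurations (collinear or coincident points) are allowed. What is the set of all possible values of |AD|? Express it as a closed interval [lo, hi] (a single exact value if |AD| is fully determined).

|AB| ∈ {8}
|BC| ∈ {10}
|CD| ∈ {45}
|AC| ∈ [2, 18]
|BD| ∈ [35, 55]
|AD| ∈ [27, 63]

|AD| ∈ [27, 63]  (≈ [27.0000, 63.0000])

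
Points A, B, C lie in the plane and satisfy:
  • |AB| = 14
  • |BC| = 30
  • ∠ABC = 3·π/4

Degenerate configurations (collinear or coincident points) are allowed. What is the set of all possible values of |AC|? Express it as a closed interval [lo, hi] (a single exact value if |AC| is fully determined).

|AC| = 2·√(105·√(2) + 274)  (≈ 41.1092)

|AB| ∈ {14}
|BC| ∈ {30}
|AC| ∈ {2·√(105·√(2) + 274)}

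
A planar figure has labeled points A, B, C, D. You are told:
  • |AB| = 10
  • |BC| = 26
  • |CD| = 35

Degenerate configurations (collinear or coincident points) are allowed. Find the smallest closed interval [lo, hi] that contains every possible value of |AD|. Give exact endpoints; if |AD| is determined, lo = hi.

|AD| ∈ [0, 71]  (≈ [0.0000, 71.0000])

|AB| ∈ {10}
|BC| ∈ {26}
|CD| ∈ {35}
|AC| ∈ [16, 36]
|BD| ∈ [9, 61]
|AD| ∈ [0, 71]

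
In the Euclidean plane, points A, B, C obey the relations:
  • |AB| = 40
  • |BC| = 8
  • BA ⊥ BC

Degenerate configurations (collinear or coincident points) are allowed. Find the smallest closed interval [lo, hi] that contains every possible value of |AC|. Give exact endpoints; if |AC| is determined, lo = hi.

|AC| = 8·√(26)  (≈ 40.7922)

|AB| ∈ {40}
|BC| ∈ {8}
|AC| ∈ {8·√(26)}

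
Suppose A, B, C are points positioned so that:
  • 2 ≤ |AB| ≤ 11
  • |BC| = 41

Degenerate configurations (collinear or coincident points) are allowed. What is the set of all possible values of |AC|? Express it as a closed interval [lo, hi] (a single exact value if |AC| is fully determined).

|AB| ∈ [2, 11]
|BC| ∈ {41}
|AC| ∈ [30, 52]

|AC| ∈ [30, 52]  (≈ [30.0000, 52.0000])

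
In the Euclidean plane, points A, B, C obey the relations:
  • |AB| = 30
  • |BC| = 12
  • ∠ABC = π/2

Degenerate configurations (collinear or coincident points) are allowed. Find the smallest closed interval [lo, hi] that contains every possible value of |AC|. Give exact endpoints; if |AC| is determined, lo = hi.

|AB| ∈ {30}
|BC| ∈ {12}
|AC| ∈ {6·√(29)}

|AC| = 6·√(29)  (≈ 32.3110)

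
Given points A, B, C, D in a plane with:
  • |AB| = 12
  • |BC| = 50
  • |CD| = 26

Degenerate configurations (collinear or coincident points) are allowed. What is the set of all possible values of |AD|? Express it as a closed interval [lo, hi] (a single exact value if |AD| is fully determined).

|AD| ∈ [12, 88]  (≈ [12.0000, 88.0000])

|AB| ∈ {12}
|BC| ∈ {50}
|CD| ∈ {26}
|AC| ∈ [38, 62]
|BD| ∈ [24, 76]
|AD| ∈ [12, 88]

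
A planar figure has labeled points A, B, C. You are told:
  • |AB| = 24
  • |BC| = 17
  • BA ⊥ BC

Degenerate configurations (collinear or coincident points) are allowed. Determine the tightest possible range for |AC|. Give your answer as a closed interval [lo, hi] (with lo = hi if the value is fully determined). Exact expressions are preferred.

|AB| ∈ {24}
|BC| ∈ {17}
|AC| ∈ {√(865)}

|AC| = √(865)  (≈ 29.4109)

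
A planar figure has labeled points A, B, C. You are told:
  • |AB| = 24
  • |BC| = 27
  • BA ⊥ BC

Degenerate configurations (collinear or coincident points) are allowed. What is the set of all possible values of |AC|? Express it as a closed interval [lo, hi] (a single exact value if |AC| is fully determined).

|AC| = 3·√(145)  (≈ 36.1248)

|AB| ∈ {24}
|BC| ∈ {27}
|AC| ∈ {3·√(145)}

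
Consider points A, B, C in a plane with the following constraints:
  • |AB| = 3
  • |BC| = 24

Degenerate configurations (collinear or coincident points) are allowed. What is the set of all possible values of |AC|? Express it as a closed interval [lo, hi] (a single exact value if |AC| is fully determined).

|AB| ∈ {3}
|BC| ∈ {24}
|AC| ∈ [21, 27]

|AC| ∈ [21, 27]  (≈ [21.0000, 27.0000])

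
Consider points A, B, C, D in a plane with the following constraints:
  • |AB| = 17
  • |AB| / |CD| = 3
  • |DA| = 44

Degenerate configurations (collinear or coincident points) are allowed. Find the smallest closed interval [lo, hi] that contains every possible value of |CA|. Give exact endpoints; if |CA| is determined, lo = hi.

|CA| ∈ [115/3, 149/3]  (≈ [38.3333, 49.6667])

|AB| ∈ {17}
|AD| ∈ {44}
|CD| ∈ {17/3}
|BD| ∈ [27, 61]
|AC| ∈ [115/3, 149/3]
|BC| ∈ [64/3, 200/3]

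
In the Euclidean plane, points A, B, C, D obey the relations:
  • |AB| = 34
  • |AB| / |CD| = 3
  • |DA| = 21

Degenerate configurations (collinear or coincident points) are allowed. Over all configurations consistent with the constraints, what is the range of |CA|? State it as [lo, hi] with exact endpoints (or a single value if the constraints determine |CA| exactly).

|CA| ∈ [29/3, 97/3]  (≈ [9.6667, 32.3333])

|AB| ∈ {34}
|AD| ∈ {21}
|CD| ∈ {34/3}
|BD| ∈ [13, 55]
|AC| ∈ [29/3, 97/3]
|BC| ∈ [5/3, 199/3]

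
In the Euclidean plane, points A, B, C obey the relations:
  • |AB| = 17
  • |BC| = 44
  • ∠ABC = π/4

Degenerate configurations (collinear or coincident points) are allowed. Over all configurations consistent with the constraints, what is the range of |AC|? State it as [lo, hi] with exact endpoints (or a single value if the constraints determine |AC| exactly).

|AB| ∈ {17}
|BC| ∈ {44}
|AC| ∈ {√(2225 - 748·√(2))}

|AC| = √(2225 - 748·√(2))  (≈ 34.1638)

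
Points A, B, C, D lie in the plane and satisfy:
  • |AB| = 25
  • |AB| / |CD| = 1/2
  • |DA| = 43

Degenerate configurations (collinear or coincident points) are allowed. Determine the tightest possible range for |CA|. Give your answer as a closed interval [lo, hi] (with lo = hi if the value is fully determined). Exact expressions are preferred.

|CA| ∈ [7, 93]  (≈ [7.0000, 93.0000])

|AB| ∈ {25}
|AD| ∈ {43}
|CD| ∈ {50}
|BD| ∈ [18, 68]
|AC| ∈ [7, 93]
|BC| ∈ [0, 118]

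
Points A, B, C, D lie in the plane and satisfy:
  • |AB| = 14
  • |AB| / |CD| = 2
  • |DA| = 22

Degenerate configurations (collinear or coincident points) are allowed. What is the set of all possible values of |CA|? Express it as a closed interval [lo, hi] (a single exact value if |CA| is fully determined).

|CA| ∈ [15, 29]  (≈ [15.0000, 29.0000])

|AB| ∈ {14}
|AD| ∈ {22}
|CD| ∈ {7}
|BD| ∈ [8, 36]
|AC| ∈ [15, 29]
|BC| ∈ [1, 43]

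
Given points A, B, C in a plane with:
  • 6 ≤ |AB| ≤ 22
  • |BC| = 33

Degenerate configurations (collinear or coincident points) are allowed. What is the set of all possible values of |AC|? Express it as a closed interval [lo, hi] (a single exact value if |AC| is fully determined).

|AC| ∈ [11, 55]  (≈ [11.0000, 55.0000])

|AB| ∈ [6, 22]
|BC| ∈ {33}
|AC| ∈ [11, 55]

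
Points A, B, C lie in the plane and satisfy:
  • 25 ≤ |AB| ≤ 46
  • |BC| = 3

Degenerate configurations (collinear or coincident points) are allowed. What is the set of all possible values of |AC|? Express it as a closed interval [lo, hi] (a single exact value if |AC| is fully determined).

|AC| ∈ [22, 49]  (≈ [22.0000, 49.0000])

|AB| ∈ [25, 46]
|BC| ∈ {3}
|AC| ∈ [22, 49]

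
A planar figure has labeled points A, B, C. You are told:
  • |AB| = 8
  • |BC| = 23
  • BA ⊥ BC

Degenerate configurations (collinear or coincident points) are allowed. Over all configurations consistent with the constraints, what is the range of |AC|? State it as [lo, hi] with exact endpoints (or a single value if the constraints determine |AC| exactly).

|AB| ∈ {8}
|BC| ∈ {23}
|AC| ∈ {√(593)}

|AC| = √(593)  (≈ 24.3516)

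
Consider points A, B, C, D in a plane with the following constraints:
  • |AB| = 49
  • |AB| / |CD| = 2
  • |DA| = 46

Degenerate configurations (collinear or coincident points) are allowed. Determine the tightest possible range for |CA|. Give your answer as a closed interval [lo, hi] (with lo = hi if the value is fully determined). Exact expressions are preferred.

|CA| ∈ [43/2, 141/2]  (≈ [21.5000, 70.5000])

|AB| ∈ {49}
|AD| ∈ {46}
|CD| ∈ {49/2}
|BD| ∈ [3, 95]
|AC| ∈ [43/2, 141/2]
|BC| ∈ [0, 239/2]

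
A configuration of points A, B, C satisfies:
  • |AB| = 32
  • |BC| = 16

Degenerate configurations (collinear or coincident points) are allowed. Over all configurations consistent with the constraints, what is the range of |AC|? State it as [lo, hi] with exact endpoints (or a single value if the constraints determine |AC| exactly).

|AB| ∈ {32}
|BC| ∈ {16}
|AC| ∈ [16, 48]

|AC| ∈ [16, 48]  (≈ [16.0000, 48.0000])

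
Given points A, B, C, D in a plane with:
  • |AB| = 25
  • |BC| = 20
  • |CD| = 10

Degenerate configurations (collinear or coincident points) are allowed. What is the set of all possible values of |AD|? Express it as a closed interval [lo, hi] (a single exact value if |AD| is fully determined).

|AD| ∈ [0, 55]  (≈ [0.0000, 55.0000])

|AB| ∈ {25}
|BC| ∈ {20}
|CD| ∈ {10}
|AC| ∈ [5, 45]
|BD| ∈ [10, 30]
|AD| ∈ [0, 55]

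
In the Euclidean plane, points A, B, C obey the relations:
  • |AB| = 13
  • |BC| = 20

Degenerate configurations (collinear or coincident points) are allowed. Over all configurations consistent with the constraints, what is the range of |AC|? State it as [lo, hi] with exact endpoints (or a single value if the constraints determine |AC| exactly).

|AB| ∈ {13}
|BC| ∈ {20}
|AC| ∈ [7, 33]

|AC| ∈ [7, 33]  (≈ [7.0000, 33.0000])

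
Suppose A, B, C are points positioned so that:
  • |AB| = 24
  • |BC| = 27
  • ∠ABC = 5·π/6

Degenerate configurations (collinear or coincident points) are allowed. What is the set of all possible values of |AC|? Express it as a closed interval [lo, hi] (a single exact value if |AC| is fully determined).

|AC| = 3·√(72·√(3) + 145)  (≈ 49.2683)

|AB| ∈ {24}
|BC| ∈ {27}
|AC| ∈ {3·√(72·√(3) + 145)}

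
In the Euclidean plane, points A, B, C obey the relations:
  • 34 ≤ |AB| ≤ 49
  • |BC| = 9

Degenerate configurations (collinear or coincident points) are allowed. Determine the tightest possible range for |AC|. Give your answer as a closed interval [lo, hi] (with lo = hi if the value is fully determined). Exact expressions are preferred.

|AC| ∈ [25, 58]  (≈ [25.0000, 58.0000])

|AB| ∈ [34, 49]
|BC| ∈ {9}
|AC| ∈ [25, 58]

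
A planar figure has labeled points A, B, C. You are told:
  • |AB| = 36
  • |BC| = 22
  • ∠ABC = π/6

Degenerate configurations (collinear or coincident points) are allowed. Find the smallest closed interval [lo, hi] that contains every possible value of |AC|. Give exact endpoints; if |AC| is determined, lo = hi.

|AB| ∈ {36}
|BC| ∈ {22}
|AC| ∈ {2·√(445 - 198·√(3))}

|AC| = 2·√(445 - 198·√(3))  (≈ 20.2044)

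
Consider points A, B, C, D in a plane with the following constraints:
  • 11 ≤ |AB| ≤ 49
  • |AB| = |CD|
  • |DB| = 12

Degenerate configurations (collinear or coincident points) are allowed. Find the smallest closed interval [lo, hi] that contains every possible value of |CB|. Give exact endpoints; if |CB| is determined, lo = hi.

|CB| ∈ [0, 61]  (≈ [0.0000, 61.0000])

|AB| ∈ [11, 49]
|BD| ∈ {12}
|CD| ∈ [11, 49]
|AD| ∈ [0, 61]
|BC| ∈ [0, 61]
|AC| ∈ [0, 110]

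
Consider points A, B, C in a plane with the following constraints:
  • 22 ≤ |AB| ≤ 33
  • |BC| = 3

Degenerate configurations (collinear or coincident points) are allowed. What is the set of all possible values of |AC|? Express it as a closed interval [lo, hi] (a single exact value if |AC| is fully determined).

|AB| ∈ [22, 33]
|BC| ∈ {3}
|AC| ∈ [19, 36]

|AC| ∈ [19, 36]  (≈ [19.0000, 36.0000])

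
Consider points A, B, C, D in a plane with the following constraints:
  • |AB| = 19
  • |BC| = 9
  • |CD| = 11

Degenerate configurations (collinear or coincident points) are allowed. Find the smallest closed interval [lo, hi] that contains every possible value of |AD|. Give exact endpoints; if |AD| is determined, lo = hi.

|AB| ∈ {19}
|BC| ∈ {9}
|CD| ∈ {11}
|AC| ∈ [10, 28]
|BD| ∈ [2, 20]
|AD| ∈ [0, 39]

|AD| ∈ [0, 39]  (≈ [0.0000, 39.0000])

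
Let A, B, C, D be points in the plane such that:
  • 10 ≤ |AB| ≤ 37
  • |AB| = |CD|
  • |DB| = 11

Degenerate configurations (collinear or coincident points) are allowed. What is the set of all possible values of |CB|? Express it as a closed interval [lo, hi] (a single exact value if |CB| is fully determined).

|AB| ∈ [10, 37]
|BD| ∈ {11}
|CD| ∈ [10, 37]
|AD| ∈ [0, 48]
|BC| ∈ [0, 48]
|AC| ∈ [0, 85]

|CB| ∈ [0, 48]  (≈ [0.0000, 48.0000])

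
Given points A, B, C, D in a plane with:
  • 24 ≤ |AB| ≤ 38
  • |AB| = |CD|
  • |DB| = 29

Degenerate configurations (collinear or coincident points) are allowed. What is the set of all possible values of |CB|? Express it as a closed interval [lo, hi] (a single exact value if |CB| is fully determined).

|CB| ∈ [0, 67]  (≈ [0.0000, 67.0000])

|AB| ∈ [24, 38]
|BD| ∈ {29}
|CD| ∈ [24, 38]
|AD| ∈ [0, 67]
|BC| ∈ [0, 67]
|AC| ∈ [0, 105]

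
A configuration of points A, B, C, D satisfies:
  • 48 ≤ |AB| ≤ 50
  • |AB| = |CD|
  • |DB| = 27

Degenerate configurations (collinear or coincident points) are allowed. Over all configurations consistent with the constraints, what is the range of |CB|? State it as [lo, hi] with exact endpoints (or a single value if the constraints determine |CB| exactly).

|AB| ∈ [48, 50]
|BD| ∈ {27}
|CD| ∈ [48, 50]
|AD| ∈ [21, 77]
|BC| ∈ [21, 77]
|AC| ∈ [0, 127]

|CB| ∈ [21, 77]  (≈ [21.0000, 77.0000])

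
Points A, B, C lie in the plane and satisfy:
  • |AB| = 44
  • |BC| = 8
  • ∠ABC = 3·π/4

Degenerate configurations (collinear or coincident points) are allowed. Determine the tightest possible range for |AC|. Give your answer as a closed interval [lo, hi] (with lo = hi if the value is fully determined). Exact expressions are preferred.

|AB| ∈ {44}
|BC| ∈ {8}
|AC| ∈ {4·√(22·√(2) + 125)}

|AC| = 4·√(22·√(2) + 125)  (≈ 49.9780)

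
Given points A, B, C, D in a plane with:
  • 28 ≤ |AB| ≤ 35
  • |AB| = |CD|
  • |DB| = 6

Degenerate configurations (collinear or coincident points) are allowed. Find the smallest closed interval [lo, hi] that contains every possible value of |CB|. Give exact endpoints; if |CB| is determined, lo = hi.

|CB| ∈ [22, 41]  (≈ [22.0000, 41.0000])

|AB| ∈ [28, 35]
|BD| ∈ {6}
|CD| ∈ [28, 35]
|AD| ∈ [22, 41]
|BC| ∈ [22, 41]
|AC| ∈ [0, 76]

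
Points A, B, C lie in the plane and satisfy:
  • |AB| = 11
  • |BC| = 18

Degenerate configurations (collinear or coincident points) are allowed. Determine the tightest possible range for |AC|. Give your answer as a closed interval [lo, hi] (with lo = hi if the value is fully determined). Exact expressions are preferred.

|AB| ∈ {11}
|BC| ∈ {18}
|AC| ∈ [7, 29]

|AC| ∈ [7, 29]  (≈ [7.0000, 29.0000])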